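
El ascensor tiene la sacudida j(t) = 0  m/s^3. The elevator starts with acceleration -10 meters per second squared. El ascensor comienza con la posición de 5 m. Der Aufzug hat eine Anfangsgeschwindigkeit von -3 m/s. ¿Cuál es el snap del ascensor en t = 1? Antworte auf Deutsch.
Ausgehend von dem Ruck j(t) = 0, nehmen wir 1 Ableitung. Durch Ableiten von dem Ruck erhalten wir den Snap: s(t) = 0. Wir haben den Snap s(t) = 0. Durch Einsetzen von t = 1: s(1) = 0.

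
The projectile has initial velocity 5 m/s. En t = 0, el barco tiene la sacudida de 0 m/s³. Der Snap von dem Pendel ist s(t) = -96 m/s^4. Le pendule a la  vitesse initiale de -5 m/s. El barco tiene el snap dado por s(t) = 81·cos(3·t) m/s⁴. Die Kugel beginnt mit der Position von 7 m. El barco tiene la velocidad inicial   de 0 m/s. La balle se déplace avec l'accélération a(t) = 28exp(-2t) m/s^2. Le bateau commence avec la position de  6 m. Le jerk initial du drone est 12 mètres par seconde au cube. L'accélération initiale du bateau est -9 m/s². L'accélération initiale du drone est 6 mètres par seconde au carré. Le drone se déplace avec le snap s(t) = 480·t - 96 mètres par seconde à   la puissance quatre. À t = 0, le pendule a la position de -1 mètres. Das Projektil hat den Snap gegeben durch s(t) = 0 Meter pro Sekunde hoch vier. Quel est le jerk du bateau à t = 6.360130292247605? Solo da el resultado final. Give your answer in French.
À t = 6.360130292247605, j = 6.17734111851817.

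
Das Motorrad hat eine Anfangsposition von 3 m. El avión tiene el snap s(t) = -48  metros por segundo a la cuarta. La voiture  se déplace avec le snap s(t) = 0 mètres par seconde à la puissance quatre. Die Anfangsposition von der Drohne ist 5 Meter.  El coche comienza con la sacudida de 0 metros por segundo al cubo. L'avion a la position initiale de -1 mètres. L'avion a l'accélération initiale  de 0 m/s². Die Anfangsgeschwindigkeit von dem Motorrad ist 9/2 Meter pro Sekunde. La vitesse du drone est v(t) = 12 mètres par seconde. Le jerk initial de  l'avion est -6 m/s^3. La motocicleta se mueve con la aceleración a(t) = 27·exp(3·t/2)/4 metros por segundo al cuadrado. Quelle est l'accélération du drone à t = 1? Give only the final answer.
a(1) = 0.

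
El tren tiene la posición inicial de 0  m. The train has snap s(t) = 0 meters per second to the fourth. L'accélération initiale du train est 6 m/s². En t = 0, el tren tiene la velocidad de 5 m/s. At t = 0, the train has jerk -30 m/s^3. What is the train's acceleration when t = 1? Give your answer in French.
Nous devons intégrer notre équation du snap s(t) = 0 2 fois. En prenant ∫s(t)dt et en appliquant j(0) = -30, nous trouvons j(t) = -30. En prenant ∫j(t)dt et en appliquant a(0) = 6, nous trouvons a(t) = 6 - 30·t. De l'équation de l'accélération a(t) = 6 - 30·t, nous substituons t = 1 pour obtenir a = -24.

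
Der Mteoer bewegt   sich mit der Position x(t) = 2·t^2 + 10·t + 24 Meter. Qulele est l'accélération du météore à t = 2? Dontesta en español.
Debemos derivar nuestra ecuación de la posición x(t) = 2·t^2 + 10·t + 24 2 veces. Tomando d/dt de x(t), encontramos v(t) = 4·t + 10. Tomando d/dt de v(t), encontramos a(t) = 4. Usando a(t) = 4 y sustituyendo t = 2, encontramos a = 4.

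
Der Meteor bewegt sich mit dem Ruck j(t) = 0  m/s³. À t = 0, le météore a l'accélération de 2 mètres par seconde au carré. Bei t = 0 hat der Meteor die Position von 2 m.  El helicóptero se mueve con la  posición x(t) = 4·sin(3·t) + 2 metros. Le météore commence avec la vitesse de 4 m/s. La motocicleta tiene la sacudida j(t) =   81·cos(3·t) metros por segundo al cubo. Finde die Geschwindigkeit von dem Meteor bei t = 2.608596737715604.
Um dies zu lösen, müssen wir 2 Stammfunktionen unserer Gleichung für den Ruck j(t) = 0 finden. Das Integral von dem Ruck ist die Beschleunigung. Mit a(0) = 2 erhalten wir a(t) = 2. Mit ∫a(t)dt und Anwendung von v(0) = 4, finden wir v(t) = 2·t + 4. Aus der Gleichung für die Geschwindigkeit v(t) = 2·t + 4, setzen wir t = 2.608596737715604 ein und erhalten v = 9.21719347543121.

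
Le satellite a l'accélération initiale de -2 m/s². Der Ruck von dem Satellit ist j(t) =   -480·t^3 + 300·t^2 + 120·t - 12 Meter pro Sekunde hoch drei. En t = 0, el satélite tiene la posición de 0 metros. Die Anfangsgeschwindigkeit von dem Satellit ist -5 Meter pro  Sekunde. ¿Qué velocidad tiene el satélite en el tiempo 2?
Para resolver esto, necesitamos tomar 2 antiderivadas de nuestra ecuación de la sacudida j(t) = -480·t^3 + 300·t^2 + 120·t - 12. Tomando ∫j(t)dt y aplicando a(0) = -2, encontramos a(t) = -120·t^4 + 100·t^3 + 60·t^2 - 12·t - 2. La integral de la aceleración, con v(0) = -5, da la velocidad: v(t) = -24·t^5 + 25·t^4 + 20·t^3 - 6·t^2 - 2·t - 5. Tenemos la velocidad v(t) = -24·t^5 + 25·t^4 + 20·t^3 - 6·t^2 - 2·t - 5. Sustituyendo t = 2: v(2) = -241.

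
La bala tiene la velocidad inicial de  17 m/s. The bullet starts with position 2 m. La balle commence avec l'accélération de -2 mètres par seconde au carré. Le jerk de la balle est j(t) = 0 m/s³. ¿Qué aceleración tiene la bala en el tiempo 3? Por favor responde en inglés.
To solve this, we need to take 1 integral of our jerk equation j(t) = 0. Taking ∫j(t)dt and applying a(0) = -2, we find a(t) = -2. We have acceleration a(t) = -2. Substituting t = 3: a(3) = -2.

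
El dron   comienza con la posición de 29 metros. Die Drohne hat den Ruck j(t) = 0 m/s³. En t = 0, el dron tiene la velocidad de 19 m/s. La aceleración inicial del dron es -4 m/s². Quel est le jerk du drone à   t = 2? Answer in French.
En utilisant j(t) = 0 et en substituant t = 2, nous trouvons j = 0.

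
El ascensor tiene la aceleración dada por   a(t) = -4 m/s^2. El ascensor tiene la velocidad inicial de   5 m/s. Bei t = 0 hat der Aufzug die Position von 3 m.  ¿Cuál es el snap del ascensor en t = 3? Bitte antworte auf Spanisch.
Para resolver esto, necesitamos tomar 2 derivadas de nuestra ecuación de la aceleración a(t) = -4. Tomando d/dt de a(t), encontramos j(t) = 0. La derivada de la sacudida da el snap: s(t) = 0. De la ecuación del snap s(t) = 0, sustituimos t = 3 para obtener s = 0.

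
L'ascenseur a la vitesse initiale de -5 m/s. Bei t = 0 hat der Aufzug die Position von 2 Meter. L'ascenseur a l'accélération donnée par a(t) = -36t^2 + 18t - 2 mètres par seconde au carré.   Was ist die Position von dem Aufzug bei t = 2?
Wir müssen unsere Gleichung für die Beschleunigung a(t) = -36·t^2 + 18·t - 2 2-mal integrieren. Mit ∫a(t)dt und Anwendung von v(0) = -5, finden wir v(t) = -12·t^3 + 9·t^2 - 2·t - 5. Mit ∫v(t)dt und Anwendung von x(0) = 2, finden wir x(t) = -3·t^4 + 3·t^3 - t^2 - 5·t + 2. Wir haben die Position x(t) = -3·t^4 + 3·t^3 - t^2 - 5·t + 2. Durch Einsetzen von t = 2: x(2) = -36.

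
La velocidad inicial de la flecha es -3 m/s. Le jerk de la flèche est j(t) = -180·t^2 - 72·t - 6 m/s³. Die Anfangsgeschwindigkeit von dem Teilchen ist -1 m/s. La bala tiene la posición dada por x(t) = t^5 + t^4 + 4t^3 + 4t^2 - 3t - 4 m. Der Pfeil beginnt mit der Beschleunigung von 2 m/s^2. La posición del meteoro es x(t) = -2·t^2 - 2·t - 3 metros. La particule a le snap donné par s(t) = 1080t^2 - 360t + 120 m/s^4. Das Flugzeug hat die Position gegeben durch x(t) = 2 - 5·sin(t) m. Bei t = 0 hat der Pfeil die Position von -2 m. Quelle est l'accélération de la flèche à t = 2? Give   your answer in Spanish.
Necesitamos integrar nuestra ecuación de la sacudida j(t) = -180·t^2 - 72·t - 6 1 vez. La antiderivada de la sacudida es la aceleración. Usando a(0) = 2, obtenemos a(t) = -60·t^3 - 36·t^2 - 6·t + 2. Tenemos la aceleración a(t) = -60·t^3 - 36·t^2 - 6·t + 2. Sustituyendo t = 2: a(2) = -634.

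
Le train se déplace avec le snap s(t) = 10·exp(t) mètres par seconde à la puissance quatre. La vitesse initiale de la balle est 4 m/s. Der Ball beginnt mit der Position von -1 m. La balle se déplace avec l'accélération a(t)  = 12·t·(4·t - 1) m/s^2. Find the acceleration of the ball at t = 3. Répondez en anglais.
We have acceleration a(t) = 12·t·(4·t - 1). Substituting t = 3: a(3) = 396.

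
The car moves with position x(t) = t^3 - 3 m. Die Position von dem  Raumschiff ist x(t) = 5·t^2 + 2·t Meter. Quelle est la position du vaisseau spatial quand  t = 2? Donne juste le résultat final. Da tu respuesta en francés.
La réponse est 24.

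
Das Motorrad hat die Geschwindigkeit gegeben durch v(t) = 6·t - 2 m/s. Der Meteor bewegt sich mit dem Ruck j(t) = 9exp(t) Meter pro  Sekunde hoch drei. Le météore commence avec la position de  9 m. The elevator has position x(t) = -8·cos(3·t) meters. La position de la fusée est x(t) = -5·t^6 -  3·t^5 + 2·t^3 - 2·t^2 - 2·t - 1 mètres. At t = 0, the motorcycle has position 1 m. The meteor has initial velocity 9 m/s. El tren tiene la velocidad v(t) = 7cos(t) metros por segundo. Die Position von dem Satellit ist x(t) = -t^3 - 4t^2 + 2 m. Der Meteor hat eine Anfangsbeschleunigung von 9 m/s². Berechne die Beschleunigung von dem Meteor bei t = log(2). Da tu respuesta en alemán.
Ausgehend von dem Ruck j(t) = 9·exp(t), nehmen wir 1 Stammfunktion. Die Stammfunktion von dem Ruck ist die Beschleunigung. Mit a(0) = 9 erhalten wir a(t) = 9·exp(t). Mit a(t) = 9·exp(t) und Einsetzen von t = log(2), finden wir a = 18.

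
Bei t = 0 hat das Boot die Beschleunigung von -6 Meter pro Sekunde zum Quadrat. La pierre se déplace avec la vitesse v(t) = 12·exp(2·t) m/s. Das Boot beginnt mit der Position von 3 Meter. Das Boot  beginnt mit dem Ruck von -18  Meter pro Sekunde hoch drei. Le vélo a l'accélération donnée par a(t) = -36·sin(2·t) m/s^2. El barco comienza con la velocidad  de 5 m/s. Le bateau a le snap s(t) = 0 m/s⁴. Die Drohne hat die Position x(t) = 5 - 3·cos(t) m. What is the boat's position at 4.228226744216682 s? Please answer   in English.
Starting from snap s(t) = 0, we take 4 antiderivatives. The antiderivative of snap is jerk. Using j(0) = -18, we get j(t) = -18. Finding the antiderivative of j(t) and using a(0) = -6: a(t) = -18·t - 6. Taking ∫a(t)dt and applying v(0) = 5, we find v(t) = -9·t^2 - 6·t + 5. Taking ∫v(t)dt and applying x(0) = 3, we find x(t) = -3·t^3 - 3·t^2 + 5·t + 3. We have position x(t) = -3·t^3 - 3·t^2 + 5·t + 3. Substituting t = 4.228226744216682: x(4.228226744216682) = -256.268032976750.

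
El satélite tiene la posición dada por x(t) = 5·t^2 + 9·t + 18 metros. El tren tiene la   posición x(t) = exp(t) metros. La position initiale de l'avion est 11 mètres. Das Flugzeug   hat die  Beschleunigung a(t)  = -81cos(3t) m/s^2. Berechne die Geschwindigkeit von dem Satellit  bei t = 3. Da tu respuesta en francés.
Nous devons dériver notre équation de la position x(t) = 5·t^2 + 9·t + 18 1 fois. En prenant d/dt de x(t), nous trouvons v(t) = 10·t + 9. Nous avons la vitesse v(t) = 10·t + 9. En substituant t = 3: v(3) = 39.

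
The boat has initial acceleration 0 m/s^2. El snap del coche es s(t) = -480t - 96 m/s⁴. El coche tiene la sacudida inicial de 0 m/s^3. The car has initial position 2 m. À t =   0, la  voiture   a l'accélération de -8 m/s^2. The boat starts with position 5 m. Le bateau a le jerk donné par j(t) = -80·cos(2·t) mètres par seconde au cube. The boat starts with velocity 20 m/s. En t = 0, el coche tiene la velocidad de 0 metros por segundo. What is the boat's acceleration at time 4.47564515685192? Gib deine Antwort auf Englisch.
We must find the antiderivative of our jerk equation j(t) = -80·cos(2·t) 1 time. Finding the integral of j(t) and using a(0) = 0: a(t) = -40·sin(2·t). We have acceleration a(t) = -40·sin(2·t). Substituting t = 4.47564515685192: a(4.47564515685192) = -18.2397200087899.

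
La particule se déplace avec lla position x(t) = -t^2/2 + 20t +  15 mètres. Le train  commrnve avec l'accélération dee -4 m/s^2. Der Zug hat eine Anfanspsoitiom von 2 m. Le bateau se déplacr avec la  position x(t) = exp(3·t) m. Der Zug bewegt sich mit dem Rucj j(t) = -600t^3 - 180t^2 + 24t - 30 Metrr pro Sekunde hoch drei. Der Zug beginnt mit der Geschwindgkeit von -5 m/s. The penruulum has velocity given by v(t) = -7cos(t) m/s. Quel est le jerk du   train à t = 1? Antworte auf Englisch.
Using j(t) = -600·t^3 - 180·t^2 + 24·t - 30 and substituting t = 1, we find j = -786.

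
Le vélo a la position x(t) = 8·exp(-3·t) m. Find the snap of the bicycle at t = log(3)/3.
We must differentiate our position equation x(t) = 8·exp(-3·t) 4 times. Differentiating position, we get velocity: v(t) = -24·exp(-3·t). Taking d/dt of v(t), we find a(t) = 72·exp(-3·t). Differentiating acceleration, we get jerk: j(t) = -216·exp(-3·t). Differentiating jerk, we get snap: s(t) = 648·exp(-3·t). We have snap s(t) = 648·exp(-3·t). Substituting t = log(3)/3: s(log(3)/3) = 216.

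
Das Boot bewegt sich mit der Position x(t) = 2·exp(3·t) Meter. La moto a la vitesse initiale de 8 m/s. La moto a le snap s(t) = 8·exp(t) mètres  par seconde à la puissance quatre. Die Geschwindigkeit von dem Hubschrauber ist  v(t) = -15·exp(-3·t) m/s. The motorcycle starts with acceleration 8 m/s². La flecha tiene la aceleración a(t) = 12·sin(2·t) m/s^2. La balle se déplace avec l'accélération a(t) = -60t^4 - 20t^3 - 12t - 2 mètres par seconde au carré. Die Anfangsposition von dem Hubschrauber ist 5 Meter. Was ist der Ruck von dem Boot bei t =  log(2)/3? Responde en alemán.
Um dies zu lösen, müssen wir 3 Ableitungen unserer Gleichung für die Position x(t) = 2·exp(3·t) nehmen. Durch Ableiten von der Position erhalten wir die Geschwindigkeit: v(t) = 6·exp(3·t). Mit d/dt von v(t) finden wir a(t) = 18·exp(3·t). Mit d/dt von a(t) finden wir j(t) = 54·exp(3·t). Wir haben den Ruck j(t) = 54·exp(3·t). Durch Einsetzen von t = log(2)/3: j(log(2)/3) = 108.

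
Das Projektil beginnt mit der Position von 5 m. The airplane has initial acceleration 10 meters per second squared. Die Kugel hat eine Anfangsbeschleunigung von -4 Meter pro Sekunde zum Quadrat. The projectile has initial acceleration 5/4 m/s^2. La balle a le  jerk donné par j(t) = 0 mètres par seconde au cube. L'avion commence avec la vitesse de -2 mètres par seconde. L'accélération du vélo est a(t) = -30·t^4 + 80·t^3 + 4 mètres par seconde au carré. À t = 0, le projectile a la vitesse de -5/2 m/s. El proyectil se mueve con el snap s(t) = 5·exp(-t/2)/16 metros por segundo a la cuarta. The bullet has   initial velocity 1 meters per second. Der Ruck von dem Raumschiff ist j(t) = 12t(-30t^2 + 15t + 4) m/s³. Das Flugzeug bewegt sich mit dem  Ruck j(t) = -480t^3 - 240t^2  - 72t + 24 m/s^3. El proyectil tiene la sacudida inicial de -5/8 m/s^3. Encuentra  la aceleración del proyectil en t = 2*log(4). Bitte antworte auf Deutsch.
Ausgehend von dem Snap s(t) = 5·exp(-t/2)/16, nehmen wir 2 Stammfunktionen. Mit ∫s(t)dt und Anwendung von j(0) = -5/8, finden wir j(t) = -5·exp(-t/2)/8. Das Integral von dem Ruck, mit a(0) = 5/4, ergibt die Beschleunigung: a(t) = 5·exp(-t/2)/4. Aus der Gleichung für die Beschleunigung a(t) = 5·exp(-t/2)/4, setzen wir t = 2*log(4) ein und erhalten a = 5/16.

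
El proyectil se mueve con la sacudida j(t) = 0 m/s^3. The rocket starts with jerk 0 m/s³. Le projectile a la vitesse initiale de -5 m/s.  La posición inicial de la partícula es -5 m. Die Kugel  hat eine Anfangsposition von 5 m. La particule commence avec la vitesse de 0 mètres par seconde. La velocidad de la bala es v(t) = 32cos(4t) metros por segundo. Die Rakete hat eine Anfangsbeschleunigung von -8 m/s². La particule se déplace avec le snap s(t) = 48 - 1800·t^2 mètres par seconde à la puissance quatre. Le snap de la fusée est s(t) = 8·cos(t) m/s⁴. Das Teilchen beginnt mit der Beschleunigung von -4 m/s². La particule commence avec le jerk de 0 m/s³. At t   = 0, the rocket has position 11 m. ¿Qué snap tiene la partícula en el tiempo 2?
Tenemos el snap s(t) = 48 - 1800·t^2. Sustituyendo t = 2: s(2) = -7152.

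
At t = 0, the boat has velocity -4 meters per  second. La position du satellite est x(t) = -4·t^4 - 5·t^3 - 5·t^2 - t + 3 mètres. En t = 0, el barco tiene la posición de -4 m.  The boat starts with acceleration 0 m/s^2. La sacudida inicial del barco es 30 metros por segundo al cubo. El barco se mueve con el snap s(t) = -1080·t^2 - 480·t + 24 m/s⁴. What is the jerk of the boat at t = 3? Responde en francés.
Nous devons trouver l'intégrale de notre équation du snap s(t) = -1080·t^2 - 480·t + 24 1 fois. L'intégrale du snap, avec j(0) = 30, donne le jerk: j(t) = -360·t^3 - 240·t^2 + 24·t + 30. De l'équation du jerk j(t) = -360·t^3 - 240·t^2 + 24·t + 30, nous substituons t = 3 pour obtenir j = -11778.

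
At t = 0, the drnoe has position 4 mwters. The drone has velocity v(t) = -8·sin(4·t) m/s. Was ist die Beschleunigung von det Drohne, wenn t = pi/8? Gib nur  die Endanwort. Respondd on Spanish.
En t = pi/8, a = 0.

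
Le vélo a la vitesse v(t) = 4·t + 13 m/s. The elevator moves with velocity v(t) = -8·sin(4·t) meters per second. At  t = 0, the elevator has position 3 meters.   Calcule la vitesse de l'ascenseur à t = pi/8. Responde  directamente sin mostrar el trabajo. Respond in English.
At t = pi/8, v = -8.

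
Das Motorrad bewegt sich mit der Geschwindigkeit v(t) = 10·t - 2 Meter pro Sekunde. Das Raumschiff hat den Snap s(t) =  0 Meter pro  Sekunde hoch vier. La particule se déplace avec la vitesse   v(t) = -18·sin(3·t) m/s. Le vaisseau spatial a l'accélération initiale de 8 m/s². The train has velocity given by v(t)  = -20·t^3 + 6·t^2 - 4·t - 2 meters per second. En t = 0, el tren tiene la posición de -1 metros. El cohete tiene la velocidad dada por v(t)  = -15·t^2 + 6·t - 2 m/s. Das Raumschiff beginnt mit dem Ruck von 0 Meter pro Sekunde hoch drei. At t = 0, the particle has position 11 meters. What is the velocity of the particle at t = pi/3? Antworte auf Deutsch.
Aus der Gleichung für die Geschwindigkeit v(t) = -18·sin(3·t), setzen wir t = pi/3 ein und erhalten v = 0.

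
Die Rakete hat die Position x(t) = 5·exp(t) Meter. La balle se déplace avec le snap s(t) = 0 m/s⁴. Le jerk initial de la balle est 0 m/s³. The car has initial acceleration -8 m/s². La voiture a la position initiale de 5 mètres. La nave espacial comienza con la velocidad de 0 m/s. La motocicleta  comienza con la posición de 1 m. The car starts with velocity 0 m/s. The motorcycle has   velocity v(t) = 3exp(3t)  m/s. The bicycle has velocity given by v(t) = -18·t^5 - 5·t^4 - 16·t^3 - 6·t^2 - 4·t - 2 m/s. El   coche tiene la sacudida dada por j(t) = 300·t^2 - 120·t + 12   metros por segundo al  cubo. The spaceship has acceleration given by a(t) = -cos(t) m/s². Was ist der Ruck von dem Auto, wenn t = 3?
Aus der Gleichung für den Ruck j(t) = 300·t^2 - 120·t + 12, setzen wir t = 3 ein und erhalten j = 2352.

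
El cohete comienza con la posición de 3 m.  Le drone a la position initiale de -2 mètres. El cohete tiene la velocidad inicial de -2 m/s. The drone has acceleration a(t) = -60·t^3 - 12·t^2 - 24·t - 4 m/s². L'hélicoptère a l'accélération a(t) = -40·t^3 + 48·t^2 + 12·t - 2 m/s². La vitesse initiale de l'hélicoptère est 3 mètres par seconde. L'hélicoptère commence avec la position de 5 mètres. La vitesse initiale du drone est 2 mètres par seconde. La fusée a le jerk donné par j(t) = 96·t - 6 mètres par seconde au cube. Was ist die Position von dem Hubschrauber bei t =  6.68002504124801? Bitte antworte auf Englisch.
We need to integrate our acceleration equation a(t) = -40·t^3 + 48·t^2 + 12·t - 2 2 times. The antiderivative of acceleration is velocity. Using v(0) = 3, we get v(t) = -10·t^4 + 16·t^3 + 6·t^2 - 2·t + 3. The antiderivative of velocity, with x(0) = 5, gives position: x(t) = -2·t^5 + 4·t^4 + 2·t^3 - t^2 + 3·t + 5. Using x(t) = -2·t^5 + 4·t^4 + 2·t^3 - t^2 + 3·t + 5 and substituting t = 6.68002504124801, we find x = -18061.0442025238.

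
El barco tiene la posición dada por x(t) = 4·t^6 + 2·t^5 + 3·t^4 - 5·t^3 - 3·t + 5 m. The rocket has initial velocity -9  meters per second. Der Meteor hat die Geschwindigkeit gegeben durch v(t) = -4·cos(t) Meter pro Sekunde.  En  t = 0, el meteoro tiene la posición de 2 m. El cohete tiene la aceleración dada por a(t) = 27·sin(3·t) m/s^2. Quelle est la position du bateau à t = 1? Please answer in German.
Aus der Gleichung für die Position x(t) = 4·t^6 + 2·t^5 + 3·t^4 - 5·t^3 - 3·t + 5, setzen wir t = 1 ein und erhalten x = 6.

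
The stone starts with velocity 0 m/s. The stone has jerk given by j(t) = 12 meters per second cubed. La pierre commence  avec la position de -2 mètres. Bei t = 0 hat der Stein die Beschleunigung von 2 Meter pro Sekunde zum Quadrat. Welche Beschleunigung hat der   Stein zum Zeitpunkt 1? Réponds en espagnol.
Debemos encontrar la antiderivada de nuestra ecuación de la sacudida j(t) = 12 1 vez. La integral de la sacudida es la aceleración. Usando a(0) = 2, obtenemos a(t) = 12·t + 2. Usando a(t) = 12·t + 2 y sustituyendo t = 1, encontramos a = 14.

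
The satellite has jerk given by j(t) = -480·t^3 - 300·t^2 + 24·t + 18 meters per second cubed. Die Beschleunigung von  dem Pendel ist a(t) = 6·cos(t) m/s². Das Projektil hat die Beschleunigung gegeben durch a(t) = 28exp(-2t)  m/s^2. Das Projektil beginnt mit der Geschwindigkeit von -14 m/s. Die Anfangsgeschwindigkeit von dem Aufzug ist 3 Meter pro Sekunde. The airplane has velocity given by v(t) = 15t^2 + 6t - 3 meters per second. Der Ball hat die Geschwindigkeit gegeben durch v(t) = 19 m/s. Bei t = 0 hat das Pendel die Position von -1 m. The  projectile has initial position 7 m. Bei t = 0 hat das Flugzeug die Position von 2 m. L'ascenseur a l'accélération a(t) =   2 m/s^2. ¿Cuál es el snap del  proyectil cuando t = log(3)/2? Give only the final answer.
s(log(3)/2) = 112/3.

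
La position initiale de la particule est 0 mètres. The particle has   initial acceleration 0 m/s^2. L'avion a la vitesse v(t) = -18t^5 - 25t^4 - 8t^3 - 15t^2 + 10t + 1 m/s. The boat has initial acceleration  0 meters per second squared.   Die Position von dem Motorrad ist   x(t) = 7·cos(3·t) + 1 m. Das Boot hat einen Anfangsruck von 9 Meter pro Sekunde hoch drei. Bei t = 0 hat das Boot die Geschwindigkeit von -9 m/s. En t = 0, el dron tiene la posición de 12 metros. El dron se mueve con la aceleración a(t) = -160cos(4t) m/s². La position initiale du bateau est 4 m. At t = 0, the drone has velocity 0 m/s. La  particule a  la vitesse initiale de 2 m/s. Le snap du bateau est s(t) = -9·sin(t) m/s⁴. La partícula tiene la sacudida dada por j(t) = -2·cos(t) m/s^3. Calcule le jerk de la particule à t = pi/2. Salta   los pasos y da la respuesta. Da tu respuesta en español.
La respuesta es 0.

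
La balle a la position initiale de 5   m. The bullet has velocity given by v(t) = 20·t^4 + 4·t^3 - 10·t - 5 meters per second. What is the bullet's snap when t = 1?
To solve this, we need to take 3 derivatives of our velocity equation v(t) = 20·t^4 + 4·t^3 - 10·t - 5. Differentiating velocity, we get acceleration: a(t) = 80·t^3 + 12·t^2 - 10. Taking d/dt of a(t), we find j(t) = 240·t^2 + 24·t. Differentiating jerk, we get snap: s(t) = 480·t + 24. Using s(t) = 480·t + 24 and substituting t = 1, we find s = 504.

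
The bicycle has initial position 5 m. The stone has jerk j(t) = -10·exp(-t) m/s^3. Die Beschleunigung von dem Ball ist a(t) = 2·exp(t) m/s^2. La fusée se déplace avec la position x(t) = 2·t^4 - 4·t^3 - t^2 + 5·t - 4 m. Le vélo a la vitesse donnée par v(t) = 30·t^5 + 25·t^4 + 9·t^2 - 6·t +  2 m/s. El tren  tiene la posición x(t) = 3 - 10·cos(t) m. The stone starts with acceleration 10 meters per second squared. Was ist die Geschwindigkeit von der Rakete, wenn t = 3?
Wir müssen unsere Gleichung für die Position x(t) = 2·t^4 - 4·t^3 - t^2 + 5·t - 4 1-mal ableiten. Die Ableitung von der Position ergibt die Geschwindigkeit: v(t) = 8·t^3 - 12·t^2 - 2·t + 5. Aus der Gleichung für die Geschwindigkeit v(t) = 8·t^3 - 12·t^2 - 2·t + 5, setzen wir t = 3 ein und erhalten v = 107.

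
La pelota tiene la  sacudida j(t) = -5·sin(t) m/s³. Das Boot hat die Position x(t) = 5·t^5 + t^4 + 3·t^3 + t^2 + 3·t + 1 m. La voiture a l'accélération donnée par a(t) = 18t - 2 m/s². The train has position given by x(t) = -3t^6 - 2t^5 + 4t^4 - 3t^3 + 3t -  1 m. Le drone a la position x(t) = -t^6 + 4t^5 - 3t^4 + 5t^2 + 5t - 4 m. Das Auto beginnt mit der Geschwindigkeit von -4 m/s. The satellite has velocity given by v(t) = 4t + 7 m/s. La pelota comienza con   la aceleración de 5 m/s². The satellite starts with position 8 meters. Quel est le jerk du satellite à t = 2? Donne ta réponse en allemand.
Um dies zu lösen, müssen wir 2 Ableitungen unserer Gleichung für die Geschwindigkeit v(t) = 4·t + 7 nehmen. Die Ableitung von der Geschwindigkeit ergibt die Beschleunigung: a(t) = 4. Durch Ableiten von der Beschleunigung erhalten wir den Ruck: j(t) = 0. Mit j(t) = 0 und Einsetzen von t = 2, finden wir j = 0.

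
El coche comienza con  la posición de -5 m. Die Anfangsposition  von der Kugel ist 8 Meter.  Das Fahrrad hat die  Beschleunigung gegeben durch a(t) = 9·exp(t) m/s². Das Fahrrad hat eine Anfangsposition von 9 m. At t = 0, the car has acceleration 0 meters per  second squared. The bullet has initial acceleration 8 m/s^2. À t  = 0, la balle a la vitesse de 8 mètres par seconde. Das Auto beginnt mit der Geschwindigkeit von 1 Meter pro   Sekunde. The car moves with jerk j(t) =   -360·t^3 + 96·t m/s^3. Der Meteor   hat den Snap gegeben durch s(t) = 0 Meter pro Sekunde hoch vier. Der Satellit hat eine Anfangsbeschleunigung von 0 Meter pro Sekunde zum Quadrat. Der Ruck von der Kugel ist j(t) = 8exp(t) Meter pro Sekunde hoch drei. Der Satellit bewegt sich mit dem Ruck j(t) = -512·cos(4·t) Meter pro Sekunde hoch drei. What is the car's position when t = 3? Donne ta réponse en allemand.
Wir müssen unsere Gleichung für den Ruck j(t) = -360·t^3 + 96·t 3-mal integrieren. Mit ∫j(t)dt und Anwendung von a(0) = 0, finden wir a(t) = t^2·(48 - 90·t^2). Die Stammfunktion von der Beschleunigung, mit v(0) = 1, ergibt die Geschwindigkeit: v(t) = -18·t^5 + 16·t^3 + 1. Mit ∫v(t)dt und Anwendung von x(0) = -5, finden wir x(t) = -3·t^6 + 4·t^4 + t - 5. Wir haben die Position x(t) = -3·t^6 + 4·t^4 + t - 5. Durch Einsetzen von t = 3: x(3) = -1865.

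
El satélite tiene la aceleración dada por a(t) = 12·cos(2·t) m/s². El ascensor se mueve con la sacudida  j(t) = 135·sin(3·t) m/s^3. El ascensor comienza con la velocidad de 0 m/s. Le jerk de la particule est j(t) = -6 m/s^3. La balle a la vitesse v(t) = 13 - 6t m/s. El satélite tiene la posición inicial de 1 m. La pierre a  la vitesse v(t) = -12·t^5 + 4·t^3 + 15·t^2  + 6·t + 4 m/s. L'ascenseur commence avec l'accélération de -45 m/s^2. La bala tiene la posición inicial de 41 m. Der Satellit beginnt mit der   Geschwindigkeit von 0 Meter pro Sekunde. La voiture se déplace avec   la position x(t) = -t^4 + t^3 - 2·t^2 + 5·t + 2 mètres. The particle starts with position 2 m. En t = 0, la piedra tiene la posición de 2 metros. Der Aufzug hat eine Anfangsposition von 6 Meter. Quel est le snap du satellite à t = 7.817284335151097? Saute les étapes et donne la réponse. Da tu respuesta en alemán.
Der Snap bei t = 7.817284335151097 ist s = 47.8707756169675.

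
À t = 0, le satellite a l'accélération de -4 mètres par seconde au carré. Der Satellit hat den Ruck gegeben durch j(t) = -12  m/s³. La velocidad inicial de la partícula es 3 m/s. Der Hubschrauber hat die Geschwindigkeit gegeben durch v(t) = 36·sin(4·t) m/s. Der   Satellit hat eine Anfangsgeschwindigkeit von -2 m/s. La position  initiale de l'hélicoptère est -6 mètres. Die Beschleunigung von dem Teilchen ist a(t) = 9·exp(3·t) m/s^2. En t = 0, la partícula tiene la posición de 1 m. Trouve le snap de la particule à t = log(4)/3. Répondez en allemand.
Ausgehend von der Beschleunigung a(t) = 9·exp(3·t), nehmen wir 2 Ableitungen. Mit d/dt von a(t) finden wir j(t) = 27·exp(3·t). Durch Ableiten von dem Ruck erhalten wir den Snap: s(t) = 81·exp(3·t). Aus der Gleichung für den Snap s(t) = 81·exp(3·t), setzen wir t = log(4)/3 ein und erhalten s = 324.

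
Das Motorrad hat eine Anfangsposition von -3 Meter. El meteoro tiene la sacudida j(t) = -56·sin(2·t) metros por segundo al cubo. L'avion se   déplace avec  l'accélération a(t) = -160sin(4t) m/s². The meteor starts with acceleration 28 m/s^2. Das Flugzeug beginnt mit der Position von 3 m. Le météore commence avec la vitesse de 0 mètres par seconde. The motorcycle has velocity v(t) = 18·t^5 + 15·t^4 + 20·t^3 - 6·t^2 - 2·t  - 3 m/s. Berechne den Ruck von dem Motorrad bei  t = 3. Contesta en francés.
Nous devons dériver notre équation de la vitesse v(t) = 18·t^5 + 15·t^4 + 20·t^3 - 6·t^2 - 2·t - 3 2 fois. La dérivée de la vitesse donne l'accélération: a(t) = 90·t^4 + 60·t^3 + 60·t^2 - 12·t - 2. En dérivant l'accélération, nous obtenons le jerk: j(t) = 360·t^3 + 180·t^2 + 120·t - 12. De l'équation du jerk j(t) = 360·t^3 + 180·t^2 + 120·t - 12, nous substituons t = 3 pour obtenir j = 11688.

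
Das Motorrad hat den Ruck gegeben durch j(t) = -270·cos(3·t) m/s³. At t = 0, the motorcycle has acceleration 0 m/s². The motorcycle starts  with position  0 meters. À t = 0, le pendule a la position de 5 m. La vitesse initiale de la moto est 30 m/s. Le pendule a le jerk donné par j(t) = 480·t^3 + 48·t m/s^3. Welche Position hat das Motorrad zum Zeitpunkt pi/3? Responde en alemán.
Wir müssen die Stammfunktion unserer Gleichung für den Ruck j(t) = -270·cos(3·t) 3-mal finden. Durch Integration von dem Ruck und Verwendung der Anfangsbedingung a(0) = 0, erhalten wir a(t) = -90·sin(3·t). Die Stammfunktion von der Beschleunigung, mit v(0) = 30, ergibt die Geschwindigkeit: v(t) = 30·cos(3·t). Das Integral von der Geschwindigkeit, mit x(0) = 0, ergibt die Position: x(t) = 10·sin(3·t). Aus der Gleichung für die Position x(t) = 10·sin(3·t), setzen wir t = pi/3 ein und erhalten x = 0.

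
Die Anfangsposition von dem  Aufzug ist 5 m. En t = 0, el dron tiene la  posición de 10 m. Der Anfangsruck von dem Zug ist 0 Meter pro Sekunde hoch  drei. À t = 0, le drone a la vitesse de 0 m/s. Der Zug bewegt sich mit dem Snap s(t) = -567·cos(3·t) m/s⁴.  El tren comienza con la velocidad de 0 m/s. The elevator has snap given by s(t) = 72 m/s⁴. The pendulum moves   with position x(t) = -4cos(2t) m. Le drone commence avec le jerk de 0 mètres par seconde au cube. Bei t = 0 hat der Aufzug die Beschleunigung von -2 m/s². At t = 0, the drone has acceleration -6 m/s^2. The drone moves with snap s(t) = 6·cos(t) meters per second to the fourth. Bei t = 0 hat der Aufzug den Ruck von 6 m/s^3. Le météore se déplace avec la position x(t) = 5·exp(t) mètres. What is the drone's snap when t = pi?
We have snap s(t) = 6·cos(t). Substituting t = pi: s(pi) = -6.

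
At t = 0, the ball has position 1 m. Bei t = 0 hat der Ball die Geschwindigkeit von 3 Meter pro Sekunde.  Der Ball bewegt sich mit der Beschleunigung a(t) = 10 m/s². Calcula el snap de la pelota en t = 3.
Para resolver esto, necesitamos tomar 2 derivadas de nuestra ecuación de la aceleración a(t) = 10. Tomando d/dt de a(t), encontramos j(t) = 0. Tomando d/dt de j(t), encontramos s(t) = 0. De la ecuación del snap s(t) = 0, sustituimos t = 3 para obtener s = 0.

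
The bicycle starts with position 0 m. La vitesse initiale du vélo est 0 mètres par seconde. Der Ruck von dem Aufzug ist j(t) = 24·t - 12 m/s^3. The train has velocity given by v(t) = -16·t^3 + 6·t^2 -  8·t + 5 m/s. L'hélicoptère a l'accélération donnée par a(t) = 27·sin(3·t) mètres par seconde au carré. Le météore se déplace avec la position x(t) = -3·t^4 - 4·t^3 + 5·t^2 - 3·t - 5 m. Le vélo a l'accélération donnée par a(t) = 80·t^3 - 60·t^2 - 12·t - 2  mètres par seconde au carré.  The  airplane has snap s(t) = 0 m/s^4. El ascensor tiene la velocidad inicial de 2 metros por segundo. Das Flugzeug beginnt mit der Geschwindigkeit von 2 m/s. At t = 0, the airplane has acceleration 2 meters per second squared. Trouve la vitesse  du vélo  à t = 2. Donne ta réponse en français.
Nous devons trouver la primitive de notre équation de l'accélération a(t) = 80·t^3 - 60·t^2 - 12·t - 2 1 fois. En intégrant l'accélération et en utilisant la condition initiale v(0) = 0, nous obtenons v(t) = 2·t·(10·t^3 - 10·t^2 - 3·t - 1). En utilisant v(t) = 2·t·(10·t^3 - 10·t^2 - 3·t - 1) et en substituant t = 2, nous trouvons v = 132.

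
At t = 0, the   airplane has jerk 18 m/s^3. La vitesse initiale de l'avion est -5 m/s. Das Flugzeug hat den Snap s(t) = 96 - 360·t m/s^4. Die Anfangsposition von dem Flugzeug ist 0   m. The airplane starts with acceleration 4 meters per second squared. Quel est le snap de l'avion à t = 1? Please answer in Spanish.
De la ecuación del snap s(t) = 96 - 360·t, sustituimos t = 1 para obtener s = -264.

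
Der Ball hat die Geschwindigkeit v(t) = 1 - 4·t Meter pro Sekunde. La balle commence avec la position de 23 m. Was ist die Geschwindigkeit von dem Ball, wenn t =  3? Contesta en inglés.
From the given velocity equation v(t) = 1 - 4·t, we substitute t = 3 to get v = -11.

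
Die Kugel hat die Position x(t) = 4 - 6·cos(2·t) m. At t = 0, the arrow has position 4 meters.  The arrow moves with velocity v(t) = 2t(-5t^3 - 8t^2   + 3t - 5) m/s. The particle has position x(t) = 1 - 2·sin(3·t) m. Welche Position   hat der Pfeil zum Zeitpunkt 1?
Um dies zu lösen, müssen wir 1 Stammfunktion unserer Gleichung für die Geschwindigkeit v(t) = 2·t·(-5·t^3 - 8·t^2 + 3·t - 5) finden. Die Stammfunktion von der Geschwindigkeit ist die Position. Mit x(0) = 4 erhalten wir x(t) = -2·t^5 - 4·t^4 + 2·t^3 - 5·t^2 + 4. Aus der Gleichung für die Position x(t) = -2·t^5 - 4·t^4 + 2·t^3 - 5·t^2 + 4, setzen wir t = 1 ein und erhalten x = -5.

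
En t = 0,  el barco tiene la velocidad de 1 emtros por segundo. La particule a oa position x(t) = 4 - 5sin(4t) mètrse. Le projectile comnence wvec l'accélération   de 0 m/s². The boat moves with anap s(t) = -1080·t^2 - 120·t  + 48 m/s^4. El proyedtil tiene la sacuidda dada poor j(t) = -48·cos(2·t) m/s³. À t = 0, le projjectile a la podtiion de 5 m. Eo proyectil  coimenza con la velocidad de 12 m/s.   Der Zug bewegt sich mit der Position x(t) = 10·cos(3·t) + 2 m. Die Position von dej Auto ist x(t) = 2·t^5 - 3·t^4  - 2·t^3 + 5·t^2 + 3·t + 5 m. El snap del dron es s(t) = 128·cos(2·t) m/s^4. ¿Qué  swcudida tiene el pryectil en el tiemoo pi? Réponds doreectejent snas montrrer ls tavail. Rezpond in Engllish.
j(pi) = -48.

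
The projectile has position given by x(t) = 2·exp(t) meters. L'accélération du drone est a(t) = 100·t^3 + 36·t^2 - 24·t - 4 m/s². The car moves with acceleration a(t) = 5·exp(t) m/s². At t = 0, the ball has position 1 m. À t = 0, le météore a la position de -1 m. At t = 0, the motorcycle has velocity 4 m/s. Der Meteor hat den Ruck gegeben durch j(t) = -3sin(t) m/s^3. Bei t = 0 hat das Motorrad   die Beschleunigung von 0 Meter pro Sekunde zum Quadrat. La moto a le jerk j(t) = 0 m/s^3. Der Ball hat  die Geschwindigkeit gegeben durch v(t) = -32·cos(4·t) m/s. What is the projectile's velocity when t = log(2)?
We must differentiate our position equation x(t) = 2·exp(t) 1 time. Taking d/dt of x(t), we find v(t) = 2·exp(t). From the given velocity equation v(t) = 2·exp(t), we substitute t = log(2) to get v = 4.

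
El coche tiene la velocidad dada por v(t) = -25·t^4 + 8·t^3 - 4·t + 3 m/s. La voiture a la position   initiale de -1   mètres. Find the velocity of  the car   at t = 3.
We have velocity v(t) = -25·t^4 + 8·t^3 - 4·t + 3. Substituting t = 3: v(3) = -1818.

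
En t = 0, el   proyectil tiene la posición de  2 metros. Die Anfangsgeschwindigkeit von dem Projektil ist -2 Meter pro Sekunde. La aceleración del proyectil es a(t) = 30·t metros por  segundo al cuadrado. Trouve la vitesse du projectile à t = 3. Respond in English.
To find the answer, we compute 1 antiderivative of a(t) = 30·t. Integrating acceleration and using the initial condition v(0) = -2, we get v(t) = 15·t^2 - 2. From the given velocity equation v(t) = 15·t^2 - 2, we substitute t = 3 to get v = 133.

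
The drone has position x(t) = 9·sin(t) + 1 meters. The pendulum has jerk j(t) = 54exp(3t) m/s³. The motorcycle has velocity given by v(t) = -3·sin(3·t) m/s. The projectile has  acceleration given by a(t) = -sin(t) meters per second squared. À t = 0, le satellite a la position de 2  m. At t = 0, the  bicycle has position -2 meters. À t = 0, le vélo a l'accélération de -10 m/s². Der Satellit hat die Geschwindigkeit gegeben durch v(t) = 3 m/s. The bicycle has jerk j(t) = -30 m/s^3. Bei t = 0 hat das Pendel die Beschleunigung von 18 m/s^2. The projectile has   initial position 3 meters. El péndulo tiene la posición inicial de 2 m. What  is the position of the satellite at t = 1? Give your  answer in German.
Um dies zu lösen, müssen wir 1 Integral unserer Gleichung für die Geschwindigkeit v(t) = 3 finden. Mit ∫v(t)dt und Anwendung von x(0) = 2, finden wir x(t) = 3·t + 2. Mit x(t) = 3·t + 2 und Einsetzen von t = 1, finden wir x = 5.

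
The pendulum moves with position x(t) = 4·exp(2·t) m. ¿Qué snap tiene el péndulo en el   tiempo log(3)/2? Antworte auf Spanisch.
Debemos derivar nuestra ecuación de la posición x(t) = 4·exp(2·t) 4 veces. La derivada de la posición da la velocidad: v(t) = 8·exp(2·t). Derivando la velocidad, obtenemos la aceleración: a(t) = 16·exp(2·t). La derivada de la aceleración da la sacudida: j(t) = 32·exp(2·t). La derivada de la sacudida da el snap: s(t) = 64·exp(2·t). Usando s(t) = 64·exp(2·t) y sustituyendo t = log(3)/2, encontramos s = 192.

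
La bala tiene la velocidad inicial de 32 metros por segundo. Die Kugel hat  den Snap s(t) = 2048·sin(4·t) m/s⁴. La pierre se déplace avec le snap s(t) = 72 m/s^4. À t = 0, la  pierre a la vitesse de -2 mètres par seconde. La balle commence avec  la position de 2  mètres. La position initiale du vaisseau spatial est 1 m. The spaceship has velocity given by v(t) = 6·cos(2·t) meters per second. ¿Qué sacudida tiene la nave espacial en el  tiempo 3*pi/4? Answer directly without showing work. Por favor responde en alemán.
Die Antwort ist 0.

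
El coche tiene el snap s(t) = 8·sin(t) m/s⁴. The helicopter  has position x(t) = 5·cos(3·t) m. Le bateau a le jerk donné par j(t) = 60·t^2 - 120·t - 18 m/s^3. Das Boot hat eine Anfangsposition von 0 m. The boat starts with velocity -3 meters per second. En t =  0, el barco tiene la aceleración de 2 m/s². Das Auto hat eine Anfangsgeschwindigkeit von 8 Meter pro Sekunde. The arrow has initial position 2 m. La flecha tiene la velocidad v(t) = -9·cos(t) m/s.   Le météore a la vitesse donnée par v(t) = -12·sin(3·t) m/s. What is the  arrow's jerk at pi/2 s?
Starting from velocity v(t) = -9·cos(t), we take 2 derivatives. Differentiating velocity, we get acceleration: a(t) = 9·sin(t). Taking d/dt of a(t), we find j(t) = 9·cos(t). From the given jerk equation j(t) = 9·cos(t), we substitute t = pi/2 to get j = 0.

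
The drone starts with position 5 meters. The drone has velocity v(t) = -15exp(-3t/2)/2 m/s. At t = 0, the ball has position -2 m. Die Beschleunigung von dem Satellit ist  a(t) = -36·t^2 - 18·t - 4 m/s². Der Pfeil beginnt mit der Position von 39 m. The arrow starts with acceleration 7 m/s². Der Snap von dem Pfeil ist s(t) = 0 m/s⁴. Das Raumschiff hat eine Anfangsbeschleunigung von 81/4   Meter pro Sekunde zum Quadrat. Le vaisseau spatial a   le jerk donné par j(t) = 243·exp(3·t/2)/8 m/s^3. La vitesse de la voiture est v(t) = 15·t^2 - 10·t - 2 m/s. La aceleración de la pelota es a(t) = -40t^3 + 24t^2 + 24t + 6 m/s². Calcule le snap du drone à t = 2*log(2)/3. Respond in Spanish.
Para resolver esto, necesitamos tomar 3 derivadas de nuestra ecuación de la velocidad v(t) = -15·exp(-3·t/2)/2. Tomando d/dt de v(t), encontramos a(t) = 45·exp(-3·t/2)/4. La derivada de la aceleración da la sacudida: j(t) = -135·exp(-3·t/2)/8. Tomando d/dt de j(t), encontramos s(t) = 405·exp(-3·t/2)/16. Tenemos el snap s(t) = 405·exp(-3·t/2)/16. Sustituyendo t = 2*log(2)/3: s(2*log(2)/3) = 405/32.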